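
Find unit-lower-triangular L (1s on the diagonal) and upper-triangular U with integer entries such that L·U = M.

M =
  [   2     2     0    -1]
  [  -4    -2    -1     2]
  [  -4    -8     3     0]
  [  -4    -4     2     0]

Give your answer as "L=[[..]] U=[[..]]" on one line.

  row1 -= -2·row0 → [0,2,-1,0]
  row2 -= -2·row0 → [0,-4,3,-2]
  row3 -= -2·row0 → [0,0,2,-2]
  row2 -= -2·row1 → [0,0,1,-2]
  row3 -= 0·row1 → [0,0,2,-2]
  row3 -= 2·row2 → [0,0,0,2]

L=[[1,0,0,0],[-2,1,0,0],[-2,-2,1,0],[-2,0,2,1]] U=[[2,2,0,-1],[0,2,-1,0],[0,0,1,-2],[0,0,0,2]]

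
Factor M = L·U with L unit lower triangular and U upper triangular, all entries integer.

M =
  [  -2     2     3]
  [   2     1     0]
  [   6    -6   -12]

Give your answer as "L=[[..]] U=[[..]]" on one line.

L=[[1,0,0],[-1,1,0],[-3,0,1]] U=[[-2,2,3],[0,3,3],[0,0,-3]]

  r1 -= -1·r0 → [0,3,3]
  r2 -= -3·r0 → [0,0,-3]
  r2 -= 0·r1 → [0,0,-3]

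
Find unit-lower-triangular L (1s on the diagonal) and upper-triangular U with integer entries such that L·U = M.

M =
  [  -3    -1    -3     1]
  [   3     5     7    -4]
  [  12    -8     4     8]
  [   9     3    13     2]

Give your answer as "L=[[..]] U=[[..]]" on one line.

L=[[1,0,0,0],[-1,1,0,0],[-4,-3,1,0],[-3,0,1,1]] U=[[-3,-1,-3,1],[0,4,4,-3],[0,0,4,3],[0,0,0,2]]

  R1 -= -1·R0 → [0,4,4,-3]
  R2 -= -4·R0 → [0,-12,-8,12]
  R3 -= -3·R0 → [0,0,4,5]
  R2 -= -3·R1 → [0,0,4,3]
  R3 -= 0·R1 → [0,0,4,5]
  R3 -= 1·R2 → [0,0,0,2]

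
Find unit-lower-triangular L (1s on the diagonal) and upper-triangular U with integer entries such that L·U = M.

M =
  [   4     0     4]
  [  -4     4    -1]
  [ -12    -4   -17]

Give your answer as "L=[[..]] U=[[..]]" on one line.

  R1 -= -1·R0 → [0,4,3]
  R2 -= -3·R0 → [0,-4,-5]
  R2 -= -1·R1 → [0,0,-2]

L=[[1,0,0],[-1,1,0],[-3,-1,1]] U=[[4,0,4],[0,4,3],[0,0,-2]]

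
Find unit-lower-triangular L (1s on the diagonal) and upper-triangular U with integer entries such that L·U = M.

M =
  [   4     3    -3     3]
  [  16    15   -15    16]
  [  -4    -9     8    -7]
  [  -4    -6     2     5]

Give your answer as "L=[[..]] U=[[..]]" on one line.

L=[[1,0,0,0],[4,1,0,0],[-1,-2,1,0],[-1,-1,4,1]] U=[[4,3,-3,3],[0,3,-3,4],[0,0,-1,4],[0,0,0,-4]]

  r1 -= 4·r0 → [0,3,-3,4]
  r2 -= -1·r0 → [0,-6,5,-4]
  r3 -= -1·r0 → [0,-3,-1,8]
  r2 -= -2·r1 → [0,0,-1,4]
  r3 -= -1·r1 → [0,0,-4,12]
  r3 -= 4·r2 → [0,0,0,-4]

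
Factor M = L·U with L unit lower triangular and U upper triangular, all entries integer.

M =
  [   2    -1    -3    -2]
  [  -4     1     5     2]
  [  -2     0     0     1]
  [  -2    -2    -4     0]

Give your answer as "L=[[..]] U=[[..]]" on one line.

L=[[1,0,0,0],[-2,1,0,0],[-1,1,1,0],[-1,3,2,1]] U=[[2,-1,-3,-2],[0,-1,-1,-2],[0,0,-2,1],[0,0,0,2]]

  R1 -= -2·R0 → [0,-1,-1,-2]
  R2 -= -1·R0 → [0,-1,-3,-1]
  R3 -= -1·R0 → [0,-3,-7,-2]
  R2 -= 1·R1 → [0,0,-2,1]
  R3 -= 3·R1 → [0,0,-4,4]
  R3 -= 2·R2 → [0,0,0,2]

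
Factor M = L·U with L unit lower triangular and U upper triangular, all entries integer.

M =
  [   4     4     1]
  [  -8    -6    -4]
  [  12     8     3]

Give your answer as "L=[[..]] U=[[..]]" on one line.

L=[[1,0,0],[-2,1,0],[3,-2,1]] U=[[4,4,1],[0,2,-2],[0,0,-4]]

  row1 -= -2·row0 → [0,2,-2]
  row2 -= 3·row0 → [0,-4,0]
  row2 -= -2·row1 → [0,0,-4]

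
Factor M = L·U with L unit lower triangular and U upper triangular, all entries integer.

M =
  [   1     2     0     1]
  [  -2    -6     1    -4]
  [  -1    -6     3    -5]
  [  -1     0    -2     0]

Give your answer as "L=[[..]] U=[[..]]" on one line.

L=[[1,0,0,0],[-2,1,0,0],[-1,2,1,0],[-1,-1,-1,1]] U=[[1,2,0,1],[0,-2,1,-2],[0,0,1,0],[0,0,0,-1]]

  row1 -= -2·row0 → [0,-2,1,-2]
  row2 -= -1·row0 → [0,-4,3,-4]
  row3 -= -1·row0 → [0,2,-2,1]
  row2 -= 2·row1 → [0,0,1,0]
  row3 -= -1·row1 → [0,0,-1,-1]
  row3 -= -1·row2 → [0,0,0,-1]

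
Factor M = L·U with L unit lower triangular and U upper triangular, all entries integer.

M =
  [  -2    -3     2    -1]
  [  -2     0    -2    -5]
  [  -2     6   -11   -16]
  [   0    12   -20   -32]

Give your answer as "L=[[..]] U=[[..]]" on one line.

L=[[1,0,0,0],[1,1,0,0],[1,3,1,0],[0,4,4,1]] U=[[-2,-3,2,-1],[0,3,-4,-4],[0,0,-1,-3],[0,0,0,-4]]

  R1 -= 1·R0 → [0,3,-4,-4]
  R2 -= 1·R0 → [0,9,-13,-15]
  R3 -= 0·R0 → [0,12,-20,-32]
  R2 -= 3·R1 → [0,0,-1,-3]
  R3 -= 4·R1 → [0,0,-4,-16]
  R3 -= 4·R2 → [0,0,0,-4]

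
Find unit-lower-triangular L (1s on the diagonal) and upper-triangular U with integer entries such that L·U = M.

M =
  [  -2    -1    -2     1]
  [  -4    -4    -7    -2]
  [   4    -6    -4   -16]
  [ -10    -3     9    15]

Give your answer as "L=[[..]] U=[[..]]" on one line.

L=[[1,0,0,0],[2,1,0,0],[-2,4,1,0],[5,-1,4,1]] U=[[-2,-1,-2,1],[0,-2,-3,-4],[0,0,4,2],[0,0,0,-2]]

  R1 -= 2·R0 → [0,-2,-3,-4]
  R2 -= -2·R0 → [0,-8,-8,-14]
  R3 -= 5·R0 → [0,2,19,10]
  R2 -= 4·R1 → [0,0,4,2]
  R3 -= -1·R1 → [0,0,16,6]
  R3 -= 4·R2 → [0,0,0,-2]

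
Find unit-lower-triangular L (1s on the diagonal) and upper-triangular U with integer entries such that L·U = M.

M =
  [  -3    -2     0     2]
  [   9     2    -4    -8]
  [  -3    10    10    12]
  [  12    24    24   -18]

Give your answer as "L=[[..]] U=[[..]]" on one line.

  R1 -= -3·R0 → [0,-4,-4,-2]
  R2 -= 1·R0 → [0,12,10,10]
  R3 -= -4·R0 → [0,16,24,-10]
  R2 -= -3·R1 → [0,0,-2,4]
  R3 -= -4·R1 → [0,0,8,-18]
  R3 -= -4·R2 → [0,0,0,-2]

L=[[1,0,0,0],[-3,1,0,0],[1,-3,1,0],[-4,-4,-4,1]] U=[[-3,-2,0,2],[0,-4,-4,-2],[0,0,-2,4],[0,0,0,-2]]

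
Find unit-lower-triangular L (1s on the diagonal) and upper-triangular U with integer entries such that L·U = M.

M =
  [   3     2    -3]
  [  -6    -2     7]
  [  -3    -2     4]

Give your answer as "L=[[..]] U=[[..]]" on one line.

L=[[1,0,0],[-2,1,0],[-1,0,1]] U=[[3,2,-3],[0,2,1],[0,0,1]]

  row1 -= -2·row0 → [0,2,1]
  row2 -= -1·row0 → [0,0,1]
  row2 -= 0·row1 → [0,0,1]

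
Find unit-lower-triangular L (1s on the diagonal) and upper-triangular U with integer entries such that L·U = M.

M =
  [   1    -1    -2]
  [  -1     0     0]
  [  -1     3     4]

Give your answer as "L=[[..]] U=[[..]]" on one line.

L=[[1,0,0],[-1,1,0],[-1,-2,1]] U=[[1,-1,-2],[0,-1,-2],[0,0,-2]]

  R1 -= -1·R0 → [0,-1,-2]
  R2 -= -1·R0 → [0,2,2]
  R2 -= -2·R1 → [0,0,-2]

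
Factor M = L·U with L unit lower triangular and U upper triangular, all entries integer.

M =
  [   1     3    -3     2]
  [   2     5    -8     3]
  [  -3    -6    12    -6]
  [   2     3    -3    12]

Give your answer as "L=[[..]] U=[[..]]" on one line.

L=[[1,0,0,0],[2,1,0,0],[-3,-3,1,0],[2,3,-3,1]] U=[[1,3,-3,2],[0,-1,-2,-1],[0,0,-3,-3],[0,0,0,2]]

  row1 -= 2·row0 → [0,-1,-2,-1]
  row2 -= -3·row0 → [0,3,3,0]
  row3 -= 2·row0 → [0,-3,3,8]
  row2 -= -3·row1 → [0,0,-3,-3]
  row3 -= 3·row1 → [0,0,9,11]
  row3 -= -3·row2 → [0,0,0,2]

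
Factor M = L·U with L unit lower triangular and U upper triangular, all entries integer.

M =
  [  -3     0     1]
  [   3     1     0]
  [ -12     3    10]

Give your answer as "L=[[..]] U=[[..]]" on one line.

L=[[1,0,0],[-1,1,0],[4,3,1]] U=[[-3,0,1],[0,1,1],[0,0,3]]

  r1 -= -1·r0 → [0,1,1]
  r2 -= 4·r0 → [0,3,6]
  r2 -= 3·r1 → [0,0,3]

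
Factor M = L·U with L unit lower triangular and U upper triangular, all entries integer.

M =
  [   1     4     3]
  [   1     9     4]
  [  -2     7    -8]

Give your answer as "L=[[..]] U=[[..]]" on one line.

L=[[1,0,0],[1,1,0],[-2,3,1]] U=[[1,4,3],[0,5,1],[0,0,-5]]

  r1 -= 1·r0 → [0,5,1]
  r2 -= -2·r0 → [0,15,-2]
  r2 -= 3·r1 → [0,0,-5]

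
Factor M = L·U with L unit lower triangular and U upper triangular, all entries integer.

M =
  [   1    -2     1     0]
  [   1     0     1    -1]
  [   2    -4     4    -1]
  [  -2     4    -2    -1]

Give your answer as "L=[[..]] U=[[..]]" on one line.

L=[[1,0,0,0],[1,1,0,0],[2,0,1,0],[-2,0,0,1]] U=[[1,-2,1,0],[0,2,0,-1],[0,0,2,-1],[0,0,0,-1]]

  row1 -= 1·row0 → [0,2,0,-1]
  row2 -= 2·row0 → [0,0,2,-1]
  row3 -= -2·row0 → [0,0,0,-1]
  row2 -= 0·row1 → [0,0,2,-1]
  row3 -= 0·row1 → [0,0,0,-1]
  row3 -= 0·row2 → [0,0,0,-1]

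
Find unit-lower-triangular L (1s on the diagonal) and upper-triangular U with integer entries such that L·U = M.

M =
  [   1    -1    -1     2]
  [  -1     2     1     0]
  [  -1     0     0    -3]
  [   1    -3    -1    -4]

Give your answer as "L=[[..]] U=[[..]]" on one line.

  row1 -= -1·row0 → [0,1,0,2]
  row2 -= -1·row0 → [0,-1,-1,-1]
  row3 -= 1·row0 → [0,-2,0,-6]
  row2 -= -1·row1 → [0,0,-1,1]
  row3 -= -2·row1 → [0,0,0,-2]
  row3 -= 0·row2 → [0,0,0,-2]

L=[[1,0,0,0],[-1,1,0,0],[-1,-1,1,0],[1,-2,0,1]] U=[[1,-1,-1,2],[0,1,0,2],[0,0,-1,1],[0,0,0,-2]]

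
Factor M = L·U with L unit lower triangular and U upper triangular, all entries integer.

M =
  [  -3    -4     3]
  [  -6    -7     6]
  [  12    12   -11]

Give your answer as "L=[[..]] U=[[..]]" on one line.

L=[[1,0,0],[2,1,0],[-4,-4,1]] U=[[-3,-4,3],[0,1,0],[0,0,1]]

  r1 -= 2·r0 → [0,1,0]
  r2 -= -4·r0 → [0,-4,1]
  r2 -= -4·r1 → [0,0,1]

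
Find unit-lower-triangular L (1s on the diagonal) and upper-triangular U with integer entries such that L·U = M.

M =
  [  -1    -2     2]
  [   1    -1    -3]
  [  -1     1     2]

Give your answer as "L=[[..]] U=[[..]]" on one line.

L=[[1,0,0],[-1,1,0],[1,-1,1]] U=[[-1,-2,2],[0,-3,-1],[0,0,-1]]

  row1 -= -1·row0 → [0,-3,-1]
  row2 -= 1·row0 → [0,3,0]
  row2 -= -1·row1 → [0,0,-1]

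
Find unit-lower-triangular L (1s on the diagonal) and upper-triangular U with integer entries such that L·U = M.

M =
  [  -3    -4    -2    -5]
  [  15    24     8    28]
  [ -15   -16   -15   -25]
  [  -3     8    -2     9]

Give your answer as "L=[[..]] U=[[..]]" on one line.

  r1 -= -5·r0 → [0,4,-2,3]
  r2 -= 5·r0 → [0,4,-5,0]
  r3 -= 1·r0 → [0,12,0,14]
  r2 -= 1·r1 → [0,0,-3,-3]
  r3 -= 3·r1 → [0,0,6,5]
  r3 -= -2·r2 → [0,0,0,-1]

L=[[1,0,0,0],[-5,1,0,0],[5,1,1,0],[1,3,-2,1]] U=[[-3,-4,-2,-5],[0,4,-2,3],[0,0,-3,-3],[0,0,0,-1]]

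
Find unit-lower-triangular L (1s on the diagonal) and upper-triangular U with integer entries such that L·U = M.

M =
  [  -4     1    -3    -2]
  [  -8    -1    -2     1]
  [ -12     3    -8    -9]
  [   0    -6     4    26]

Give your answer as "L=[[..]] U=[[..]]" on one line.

  r1 -= 2·r0 → [0,-3,4,5]
  r2 -= 3·r0 → [0,0,1,-3]
  r3 -= 0·r0 → [0,-6,4,26]
  r2 -= 0·r1 → [0,0,1,-3]
  r3 -= 2·r1 → [0,0,-4,16]
  r3 -= -4·r2 → [0,0,0,4]

L=[[1,0,0,0],[2,1,0,0],[3,0,1,0],[0,2,-4,1]] U=[[-4,1,-3,-2],[0,-3,4,5],[0,0,1,-3],[0,0,0,4]]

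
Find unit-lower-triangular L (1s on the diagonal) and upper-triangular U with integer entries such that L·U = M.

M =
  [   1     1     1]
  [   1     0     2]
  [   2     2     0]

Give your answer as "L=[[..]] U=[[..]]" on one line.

L=[[1,0,0],[1,1,0],[2,0,1]] U=[[1,1,1],[0,-1,1],[0,0,-2]]

  r1 -= 1·r0 → [0,-1,1]
  r2 -= 2·r0 → [0,0,-2]
  r2 -= 0·r1 → [0,0,-2]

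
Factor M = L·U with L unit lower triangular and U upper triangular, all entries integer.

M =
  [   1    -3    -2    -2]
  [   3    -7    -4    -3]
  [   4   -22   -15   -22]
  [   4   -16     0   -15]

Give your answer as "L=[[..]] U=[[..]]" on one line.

L=[[1,0,0,0],[3,1,0,0],[4,-5,1,0],[4,-2,4,1]] U=[[1,-3,-2,-2],[0,2,2,3],[0,0,3,1],[0,0,0,-5]]

  r1 -= 3·r0 → [0,2,2,3]
  r2 -= 4·r0 → [0,-10,-7,-14]
  r3 -= 4·r0 → [0,-4,8,-7]
  r2 -= -5·r1 → [0,0,3,1]
  r3 -= -2·r1 → [0,0,12,-1]
  r3 -= 4·r2 → [0,0,0,-5]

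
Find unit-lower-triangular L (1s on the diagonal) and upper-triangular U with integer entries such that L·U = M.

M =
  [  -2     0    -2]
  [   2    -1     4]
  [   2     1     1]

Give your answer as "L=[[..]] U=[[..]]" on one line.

  row1 -= -1·row0 → [0,-1,2]
  row2 -= -1·row0 → [0,1,-1]
  row2 -= -1·row1 → [0,0,1]

L=[[1,0,0],[-1,1,0],[-1,-1,1]] U=[[-2,0,-2],[0,-1,2],[0,0,1]]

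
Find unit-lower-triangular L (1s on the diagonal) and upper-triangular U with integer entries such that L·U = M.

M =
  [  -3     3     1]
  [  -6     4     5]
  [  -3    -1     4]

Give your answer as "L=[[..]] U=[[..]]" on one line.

L=[[1,0,0],[2,1,0],[1,2,1]] U=[[-3,3,1],[0,-2,3],[0,0,-3]]

  row1 -= 2·row0 → [0,-2,3]
  row2 -= 1·row0 → [0,-4,3]
  row2 -= 2·row1 → [0,0,-3]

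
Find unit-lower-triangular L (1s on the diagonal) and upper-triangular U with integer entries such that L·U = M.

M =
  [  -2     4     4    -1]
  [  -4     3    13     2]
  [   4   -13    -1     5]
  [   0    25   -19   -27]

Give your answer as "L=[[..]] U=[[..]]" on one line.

L=[[1,0,0,0],[2,1,0,0],[-2,1,1,0],[0,-5,3,1]] U=[[-2,4,4,-1],[0,-5,5,4],[0,0,2,-1],[0,0,0,-4]]

  row1 -= 2·row0 → [0,-5,5,4]
  row2 -= -2·row0 → [0,-5,7,3]
  row3 -= 0·row0 → [0,25,-19,-27]
  row2 -= 1·row1 → [0,0,2,-1]
  row3 -= -5·row1 → [0,0,6,-7]
  row3 -= 3·row2 → [0,0,0,-4]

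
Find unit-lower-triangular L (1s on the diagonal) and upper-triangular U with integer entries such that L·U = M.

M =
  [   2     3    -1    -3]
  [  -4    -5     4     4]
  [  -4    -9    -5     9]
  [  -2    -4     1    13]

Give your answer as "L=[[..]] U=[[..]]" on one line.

L=[[1,0,0,0],[-2,1,0,0],[-2,-3,1,0],[-1,-1,-2,1]] U=[[2,3,-1,-3],[0,1,2,-2],[0,0,-1,-3],[0,0,0,2]]

  row1 -= -2·row0 → [0,1,2,-2]
  row2 -= -2·row0 → [0,-3,-7,3]
  row3 -= -1·row0 → [0,-1,0,10]
  row2 -= -3·row1 → [0,0,-1,-3]
  row3 -= -1·row1 → [0,0,2,8]
  row3 -= -2·row2 → [0,0,0,2]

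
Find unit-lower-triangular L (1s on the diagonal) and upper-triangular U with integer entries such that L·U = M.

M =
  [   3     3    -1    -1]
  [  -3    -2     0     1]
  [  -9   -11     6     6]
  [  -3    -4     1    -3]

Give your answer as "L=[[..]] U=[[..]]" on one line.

L=[[1,0,0,0],[-1,1,0,0],[-3,-2,1,0],[-1,-1,-1,1]] U=[[3,3,-1,-1],[0,1,-1,0],[0,0,1,3],[0,0,0,-1]]

  R1 -= -1·R0 → [0,1,-1,0]
  R2 -= -3·R0 → [0,-2,3,3]
  R3 -= -1·R0 → [0,-1,0,-4]
  R2 -= -2·R1 → [0,0,1,3]
  R3 -= -1·R1 → [0,0,-1,-4]
  R3 -= -1·R2 → [0,0,0,-1]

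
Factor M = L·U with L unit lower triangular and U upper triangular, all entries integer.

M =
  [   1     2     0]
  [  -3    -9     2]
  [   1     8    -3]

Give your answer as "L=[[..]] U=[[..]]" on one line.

L=[[1,0,0],[-3,1,0],[1,-2,1]] U=[[1,2,0],[0,-3,2],[0,0,1]]

  R1 -= -3·R0 → [0,-3,2]
  R2 -= 1·R0 → [0,6,-3]
  R2 -= -2·R1 → [0,0,1]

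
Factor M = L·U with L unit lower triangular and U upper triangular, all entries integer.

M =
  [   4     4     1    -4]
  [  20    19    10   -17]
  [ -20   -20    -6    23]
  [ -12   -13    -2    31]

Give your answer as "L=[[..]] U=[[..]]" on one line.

L=[[1,0,0,0],[5,1,0,0],[-5,0,1,0],[-3,1,4,1]] U=[[4,4,1,-4],[0,-1,5,3],[0,0,-1,3],[0,0,0,4]]

  r1 -= 5·r0 → [0,-1,5,3]
  r2 -= -5·r0 → [0,0,-1,3]
  r3 -= -3·r0 → [0,-1,1,19]
  r2 -= 0·r1 → [0,0,-1,3]
  r3 -= 1·r1 → [0,0,-4,16]
  r3 -= 4·r2 → [0,0,0,4]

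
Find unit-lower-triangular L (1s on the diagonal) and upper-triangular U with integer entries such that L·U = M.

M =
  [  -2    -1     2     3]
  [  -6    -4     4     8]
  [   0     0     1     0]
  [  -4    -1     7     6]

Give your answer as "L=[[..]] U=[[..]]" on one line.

  R1 -= 3·R0 → [0,-1,-2,-1]
  R2 -= 0·R0 → [0,0,1,0]
  R3 -= 2·R0 → [0,1,3,0]
  R2 -= 0·R1 → [0,0,1,0]
  R3 -= -1·R1 → [0,0,1,-1]
  R3 -= 1·R2 → [0,0,0,-1]

L=[[1,0,0,0],[3,1,0,0],[0,0,1,0],[2,-1,1,1]] U=[[-2,-1,2,3],[0,-1,-2,-1],[0,0,1,0],[0,0,0,-1]]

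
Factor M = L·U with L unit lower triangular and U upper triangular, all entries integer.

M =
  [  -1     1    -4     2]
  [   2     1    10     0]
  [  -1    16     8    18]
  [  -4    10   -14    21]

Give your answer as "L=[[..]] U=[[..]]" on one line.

  R1 -= -2·R0 → [0,3,2,4]
  R2 -= 1·R0 → [0,15,12,16]
  R3 -= 4·R0 → [0,6,2,13]
  R2 -= 5·R1 → [0,0,2,-4]
  R3 -= 2·R1 → [0,0,-2,5]
  R3 -= -1·R2 → [0,0,0,1]

L=[[1,0,0,0],[-2,1,0,0],[1,5,1,0],[4,2,-1,1]] U=[[-1,1,-4,2],[0,3,2,4],[0,0,2,-4],[0,0,0,1]]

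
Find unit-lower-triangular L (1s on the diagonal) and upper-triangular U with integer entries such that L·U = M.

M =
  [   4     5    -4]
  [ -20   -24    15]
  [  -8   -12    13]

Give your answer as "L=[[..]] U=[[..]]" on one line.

L=[[1,0,0],[-5,1,0],[-2,-2,1]] U=[[4,5,-4],[0,1,-5],[0,0,-5]]

  r1 -= -5·r0 → [0,1,-5]
  r2 -= -2·r0 → [0,-2,5]
  r2 -= -2·r1 → [0,0,-5]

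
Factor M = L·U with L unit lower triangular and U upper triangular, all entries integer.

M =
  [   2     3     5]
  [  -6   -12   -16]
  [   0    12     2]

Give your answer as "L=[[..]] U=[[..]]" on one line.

L=[[1,0,0],[-3,1,0],[0,-4,1]] U=[[2,3,5],[0,-3,-1],[0,0,-2]]

  r1 -= -3·r0 → [0,-3,-1]
  r2 -= 0·r0 → [0,12,2]
  r2 -= -4·r1 → [0,0,-2]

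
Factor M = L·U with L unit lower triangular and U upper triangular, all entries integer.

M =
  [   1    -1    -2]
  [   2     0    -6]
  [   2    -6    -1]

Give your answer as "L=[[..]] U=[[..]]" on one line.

  row1 -= 2·row0 → [0,2,-2]
  row2 -= 2·row0 → [0,-4,3]
  row2 -= -2·row1 → [0,0,-1]

L=[[1,0,0],[2,1,0],[2,-2,1]] U=[[1,-1,-2],[0,2,-2],[0,0,-1]]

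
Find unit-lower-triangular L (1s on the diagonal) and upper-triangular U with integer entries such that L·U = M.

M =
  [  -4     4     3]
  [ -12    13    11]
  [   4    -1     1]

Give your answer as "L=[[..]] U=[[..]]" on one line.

L=[[1,0,0],[3,1,0],[-1,3,1]] U=[[-4,4,3],[0,1,2],[0,0,-2]]

  R1 -= 3·R0 → [0,1,2]
  R2 -= -1·R0 → [0,3,4]
  R2 -= 3·R1 → [0,0,-2]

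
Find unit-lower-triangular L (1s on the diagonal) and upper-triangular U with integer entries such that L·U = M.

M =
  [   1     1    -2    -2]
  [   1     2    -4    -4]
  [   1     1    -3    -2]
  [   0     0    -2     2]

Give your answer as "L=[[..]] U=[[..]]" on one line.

  R1 -= 1·R0 → [0,1,-2,-2]
  R2 -= 1·R0 → [0,0,-1,0]
  R3 -= 0·R0 → [0,0,-2,2]
  R2 -= 0·R1 → [0,0,-1,0]
  R3 -= 0·R1 → [0,0,-2,2]
  R3 -= 2·R2 → [0,0,0,2]

L=[[1,0,0,0],[1,1,0,0],[1,0,1,0],[0,0,2,1]] U=[[1,1,-2,-2],[0,1,-2,-2],[0,0,-1,0],[0,0,0,2]]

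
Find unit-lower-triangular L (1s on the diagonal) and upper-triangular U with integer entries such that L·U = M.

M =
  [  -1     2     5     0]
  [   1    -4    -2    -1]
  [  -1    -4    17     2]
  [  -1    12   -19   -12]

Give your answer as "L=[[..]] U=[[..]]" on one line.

L=[[1,0,0,0],[-1,1,0,0],[1,3,1,0],[1,-5,-3,1]] U=[[-1,2,5,0],[0,-2,3,-1],[0,0,3,5],[0,0,0,-2]]

  r1 -= -1·r0 → [0,-2,3,-1]
  r2 -= 1·r0 → [0,-6,12,2]
  r3 -= 1·r0 → [0,10,-24,-12]
  r2 -= 3·r1 → [0,0,3,5]
  r3 -= -5·r1 → [0,0,-9,-17]
  r3 -= -3·r2 → [0,0,0,-2]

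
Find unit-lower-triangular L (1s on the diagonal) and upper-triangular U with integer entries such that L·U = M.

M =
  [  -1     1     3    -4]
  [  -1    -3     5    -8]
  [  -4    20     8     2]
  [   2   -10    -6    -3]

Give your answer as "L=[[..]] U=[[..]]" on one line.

  row1 -= 1·row0 → [0,-4,2,-4]
  row2 -= 4·row0 → [0,16,-4,18]
  row3 -= -2·row0 → [0,-8,0,-11]
  row2 -= -4·row1 → [0,0,4,2]
  row3 -= 2·row1 → [0,0,-4,-3]
  row3 -= -1·row2 → [0,0,0,-1]

L=[[1,0,0,0],[1,1,0,0],[4,-4,1,0],[-2,2,-1,1]] U=[[-1,1,3,-4],[0,-4,2,-4],[0,0,4,2],[0,0,0,-1]]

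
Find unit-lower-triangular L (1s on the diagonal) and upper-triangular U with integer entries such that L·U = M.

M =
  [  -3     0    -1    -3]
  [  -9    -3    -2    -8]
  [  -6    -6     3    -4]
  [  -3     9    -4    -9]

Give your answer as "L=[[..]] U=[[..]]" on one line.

  row1 -= 3·row0 → [0,-3,1,1]
  row2 -= 2·row0 → [0,-6,5,2]
  row3 -= 1·row0 → [0,9,-3,-6]
  row2 -= 2·row1 → [0,0,3,0]
  row3 -= -3·row1 → [0,0,0,-3]
  row3 -= 0·row2 → [0,0,0,-3]

L=[[1,0,0,0],[3,1,0,0],[2,2,1,0],[1,-3,0,1]] U=[[-3,0,-1,-3],[0,-3,1,1],[0,0,3,0],[0,0,0,-3]]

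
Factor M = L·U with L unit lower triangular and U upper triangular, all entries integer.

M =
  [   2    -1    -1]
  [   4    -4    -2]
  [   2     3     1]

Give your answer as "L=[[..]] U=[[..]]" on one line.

L=[[1,0,0],[2,1,0],[1,-2,1]] U=[[2,-1,-1],[0,-2,0],[0,0,2]]

  r1 -= 2·r0 → [0,-2,0]
  r2 -= 1·r0 → [0,4,2]
  r2 -= -2·r1 → [0,0,2]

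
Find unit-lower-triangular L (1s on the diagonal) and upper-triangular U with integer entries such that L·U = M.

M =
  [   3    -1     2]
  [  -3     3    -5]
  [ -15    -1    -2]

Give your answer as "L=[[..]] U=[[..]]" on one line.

L=[[1,0,0],[-1,1,0],[-5,-3,1]] U=[[3,-1,2],[0,2,-3],[0,0,-1]]

  r1 -= -1·r0 → [0,2,-3]
  r2 -= -5·r0 → [0,-6,8]
  r2 -= -3·r1 → [0,0,-1]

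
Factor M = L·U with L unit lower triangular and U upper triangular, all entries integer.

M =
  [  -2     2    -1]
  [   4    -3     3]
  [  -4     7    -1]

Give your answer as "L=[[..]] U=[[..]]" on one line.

L=[[1,0,0],[-2,1,0],[2,3,1]] U=[[-2,2,-1],[0,1,1],[0,0,-2]]

  row1 -= -2·row0 → [0,1,1]
  row2 -= 2·row0 → [0,3,1]
  row2 -= 3·row1 → [0,0,-2]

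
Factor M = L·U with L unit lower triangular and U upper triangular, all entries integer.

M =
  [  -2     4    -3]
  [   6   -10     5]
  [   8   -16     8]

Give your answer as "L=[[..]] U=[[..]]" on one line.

  r1 -= -3·r0 → [0,2,-4]
  r2 -= -4·r0 → [0,0,-4]
  r2 -= 0·r1 → [0,0,-4]

L=[[1,0,0],[-3,1,0],[-4,0,1]] U=[[-2,4,-3],[0,2,-4],[0,0,-4]]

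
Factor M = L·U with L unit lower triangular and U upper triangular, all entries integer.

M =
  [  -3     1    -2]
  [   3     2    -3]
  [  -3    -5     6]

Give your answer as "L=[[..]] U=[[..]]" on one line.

  row1 -= -1·row0 → [0,3,-5]
  row2 -= 1·row0 → [0,-6,8]
  row2 -= -2·row1 → [0,0,-2]

L=[[1,0,0],[-1,1,0],[1,-2,1]] U=[[-3,1,-2],[0,3,-5],[0,0,-2]]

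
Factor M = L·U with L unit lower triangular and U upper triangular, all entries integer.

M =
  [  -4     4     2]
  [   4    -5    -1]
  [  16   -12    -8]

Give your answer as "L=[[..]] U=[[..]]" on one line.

L=[[1,0,0],[-1,1,0],[-4,-4,1]] U=[[-4,4,2],[0,-1,1],[0,0,4]]

  R1 -= -1·R0 → [0,-1,1]
  R2 -= -4·R0 → [0,4,0]
  R2 -= -4·R1 → [0,0,4]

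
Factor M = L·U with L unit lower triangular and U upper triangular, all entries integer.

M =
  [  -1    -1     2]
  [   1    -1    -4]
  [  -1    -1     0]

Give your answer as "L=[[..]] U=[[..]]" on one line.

  row1 -= -1·row0 → [0,-2,-2]
  row2 -= 1·row0 → [0,0,-2]
  row2 -= 0·row1 → [0,0,-2]

L=[[1,0,0],[-1,1,0],[1,0,1]] U=[[-1,-1,2],[0,-2,-2],[0,0,-2]]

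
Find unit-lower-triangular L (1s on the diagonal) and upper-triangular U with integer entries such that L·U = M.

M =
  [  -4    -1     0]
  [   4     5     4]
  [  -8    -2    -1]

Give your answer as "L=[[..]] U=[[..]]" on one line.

L=[[1,0,0],[-1,1,0],[2,0,1]] U=[[-4,-1,0],[0,4,4],[0,0,-1]]

  row1 -= -1·row0 → [0,4,4]
  row2 -= 2·row0 → [0,0,-1]
  row2 -= 0·row1 → [0,0,-1]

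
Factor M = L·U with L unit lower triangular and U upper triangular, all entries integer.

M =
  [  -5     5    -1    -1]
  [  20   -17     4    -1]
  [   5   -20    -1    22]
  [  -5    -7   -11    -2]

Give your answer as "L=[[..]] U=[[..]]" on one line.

  R1 -= -4·R0 → [0,3,0,-5]
  R2 -= -1·R0 → [0,-15,-2,21]
  R3 -= 1·R0 → [0,-12,-10,-1]
  R2 -= -5·R1 → [0,0,-2,-4]
  R3 -= -4·R1 → [0,0,-10,-21]
  R3 -= 5·R2 → [0,0,0,-1]

L=[[1,0,0,0],[-4,1,0,0],[-1,-5,1,0],[1,-4,5,1]] U=[[-5,5,-1,-1],[0,3,0,-5],[0,0,-2,-4],[0,0,0,-1]]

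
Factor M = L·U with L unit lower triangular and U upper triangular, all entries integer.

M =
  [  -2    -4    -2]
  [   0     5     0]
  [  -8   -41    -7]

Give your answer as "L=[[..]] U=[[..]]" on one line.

L=[[1,0,0],[0,1,0],[4,-5,1]] U=[[-2,-4,-2],[0,5,0],[0,0,1]]

  row1 -= 0·row0 → [0,5,0]
  row2 -= 4·row0 → [0,-25,1]
  row2 -= -5·row1 → [0,0,1]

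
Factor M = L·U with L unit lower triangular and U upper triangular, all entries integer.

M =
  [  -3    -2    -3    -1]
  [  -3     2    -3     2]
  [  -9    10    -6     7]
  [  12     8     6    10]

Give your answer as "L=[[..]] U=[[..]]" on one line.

  R1 -= 1·R0 → [0,4,0,3]
  R2 -= 3·R0 → [0,16,3,10]
  R3 -= -4·R0 → [0,0,-6,6]
  R2 -= 4·R1 → [0,0,3,-2]
  R3 -= 0·R1 → [0,0,-6,6]
  R3 -= -2·R2 → [0,0,0,2]

L=[[1,0,0,0],[1,1,0,0],[3,4,1,0],[-4,0,-2,1]] U=[[-3,-2,-3,-1],[0,4,0,3],[0,0,3,-2],[0,0,0,2]]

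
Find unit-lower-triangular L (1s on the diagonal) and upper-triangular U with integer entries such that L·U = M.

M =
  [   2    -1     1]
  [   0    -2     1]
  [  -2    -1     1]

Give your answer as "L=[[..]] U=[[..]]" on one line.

L=[[1,0,0],[0,1,0],[-1,1,1]] U=[[2,-1,1],[0,-2,1],[0,0,1]]

  row1 -= 0·row0 → [0,-2,1]
  row2 -= -1·row0 → [0,-2,2]
  row2 -= 1·row1 → [0,0,1]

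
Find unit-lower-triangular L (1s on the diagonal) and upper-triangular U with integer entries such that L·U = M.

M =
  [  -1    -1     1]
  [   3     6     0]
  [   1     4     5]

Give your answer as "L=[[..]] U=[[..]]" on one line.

L=[[1,0,0],[-3,1,0],[-1,1,1]] U=[[-1,-1,1],[0,3,3],[0,0,3]]

  R1 -= -3·R0 → [0,3,3]
  R2 -= -1·R0 → [0,3,6]
  R2 -= 1·R1 → [0,0,3]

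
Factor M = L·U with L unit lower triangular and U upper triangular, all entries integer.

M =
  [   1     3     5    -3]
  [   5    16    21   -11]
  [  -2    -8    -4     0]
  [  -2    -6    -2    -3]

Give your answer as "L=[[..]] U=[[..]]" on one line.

  r1 -= 5·r0 → [0,1,-4,4]
  r2 -= -2·r0 → [0,-2,6,-6]
  r3 -= -2·r0 → [0,0,8,-9]
  r2 -= -2·r1 → [0,0,-2,2]
  r3 -= 0·r1 → [0,0,8,-9]
  r3 -= -4·r2 → [0,0,0,-1]

L=[[1,0,0,0],[5,1,0,0],[-2,-2,1,0],[-2,0,-4,1]] U=[[1,3,5,-3],[0,1,-4,4],[0,0,-2,2],[0,0,0,-1]]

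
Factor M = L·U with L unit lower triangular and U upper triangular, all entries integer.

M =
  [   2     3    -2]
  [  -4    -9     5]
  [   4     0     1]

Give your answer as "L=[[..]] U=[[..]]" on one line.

  r1 -= -2·r0 → [0,-3,1]
  r2 -= 2·r0 → [0,-6,5]
  r2 -= 2·r1 → [0,0,3]

L=[[1,0,0],[-2,1,0],[2,2,1]] U=[[2,3,-2],[0,-3,1],[0,0,3]]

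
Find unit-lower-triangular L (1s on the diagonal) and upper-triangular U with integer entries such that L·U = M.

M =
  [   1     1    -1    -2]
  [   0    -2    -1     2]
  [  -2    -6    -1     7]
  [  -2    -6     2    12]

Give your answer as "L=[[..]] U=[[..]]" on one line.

L=[[1,0,0,0],[0,1,0,0],[-2,2,1,0],[-2,2,-2,1]] U=[[1,1,-1,-2],[0,-2,-1,2],[0,0,-1,-1],[0,0,0,2]]

  r1 -= 0·r0 → [0,-2,-1,2]
  r2 -= -2·r0 → [0,-4,-3,3]
  r3 -= -2·r0 → [0,-4,0,8]
  r2 -= 2·r1 → [0,0,-1,-1]
  r3 -= 2·r1 → [0,0,2,4]
  r3 -= -2·r2 → [0,0,0,2]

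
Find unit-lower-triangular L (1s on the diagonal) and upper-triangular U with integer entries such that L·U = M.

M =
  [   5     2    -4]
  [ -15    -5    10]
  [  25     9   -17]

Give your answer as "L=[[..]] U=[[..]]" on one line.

L=[[1,0,0],[-3,1,0],[5,-1,1]] U=[[5,2,-4],[0,1,-2],[0,0,1]]

  r1 -= -3·r0 → [0,1,-2]
  r2 -= 5·r0 → [0,-1,3]
  r2 -= -1·r1 → [0,0,1]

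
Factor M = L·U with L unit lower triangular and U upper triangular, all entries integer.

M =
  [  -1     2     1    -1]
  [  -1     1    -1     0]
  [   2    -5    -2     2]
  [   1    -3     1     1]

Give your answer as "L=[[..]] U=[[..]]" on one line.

  row1 -= 1·row0 → [0,-1,-2,1]
  row2 -= -2·row0 → [0,-1,0,0]
  row3 -= -1·row0 → [0,-1,2,0]
  row2 -= 1·row1 → [0,0,2,-1]
  row3 -= 1·row1 → [0,0,4,-1]
  row3 -= 2·row2 → [0,0,0,1]

L=[[1,0,0,0],[1,1,0,0],[-2,1,1,0],[-1,1,2,1]] U=[[-1,2,1,-1],[0,-1,-2,1],[0,0,2,-1],[0,0,0,1]]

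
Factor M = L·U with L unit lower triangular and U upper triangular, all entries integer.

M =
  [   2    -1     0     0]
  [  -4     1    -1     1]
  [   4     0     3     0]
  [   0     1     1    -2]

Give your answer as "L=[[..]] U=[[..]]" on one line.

  r1 -= -2·r0 → [0,-1,-1,1]
  r2 -= 2·r0 → [0,2,3,0]
  r3 -= 0·r0 → [0,1,1,-2]
  r2 -= -2·r1 → [0,0,1,2]
  r3 -= -1·r1 → [0,0,0,-1]
  r3 -= 0·r2 → [0,0,0,-1]

L=[[1,0,0,0],[-2,1,0,0],[2,-2,1,0],[0,-1,0,1]] U=[[2,-1,0,0],[0,-1,-1,1],[0,0,1,2],[0,0,0,-1]]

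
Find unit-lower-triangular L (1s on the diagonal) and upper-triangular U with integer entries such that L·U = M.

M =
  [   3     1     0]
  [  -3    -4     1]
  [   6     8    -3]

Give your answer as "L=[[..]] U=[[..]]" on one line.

  r1 -= -1·r0 → [0,-3,1]
  r2 -= 2·r0 → [0,6,-3]
  r2 -= -2·r1 → [0,0,-1]

L=[[1,0,0],[-1,1,0],[2,-2,1]] U=[[3,1,0],[0,-3,1],[0,0,-1]]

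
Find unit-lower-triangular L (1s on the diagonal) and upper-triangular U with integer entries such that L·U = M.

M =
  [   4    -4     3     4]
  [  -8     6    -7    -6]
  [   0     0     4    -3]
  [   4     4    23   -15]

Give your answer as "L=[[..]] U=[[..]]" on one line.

L=[[1,0,0,0],[-2,1,0,0],[0,0,1,0],[1,-4,4,1]] U=[[4,-4,3,4],[0,-2,-1,2],[0,0,4,-3],[0,0,0,1]]

  r1 -= -2·r0 → [0,-2,-1,2]
  r2 -= 0·r0 → [0,0,4,-3]
  r3 -= 1·r0 → [0,8,20,-19]
  r2 -= 0·r1 → [0,0,4,-3]
  r3 -= -4·r1 → [0,0,16,-11]
  r3 -= 4·r2 → [0,0,0,1]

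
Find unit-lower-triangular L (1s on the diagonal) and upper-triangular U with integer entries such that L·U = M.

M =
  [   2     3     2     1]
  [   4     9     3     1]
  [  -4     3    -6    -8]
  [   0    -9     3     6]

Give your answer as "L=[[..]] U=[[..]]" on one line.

  row1 -= 2·row0 → [0,3,-1,-1]
  row2 -= -2·row0 → [0,9,-2,-6]
  row3 -= 0·row0 → [0,-9,3,6]
  row2 -= 3·row1 → [0,0,1,-3]
  row3 -= -3·row1 → [0,0,0,3]
  row3 -= 0·row2 → [0,0,0,3]

L=[[1,0,0,0],[2,1,0,0],[-2,3,1,0],[0,-3,0,1]] U=[[2,3,2,1],[0,3,-1,-1],[0,0,1,-3],[0,0,0,3]]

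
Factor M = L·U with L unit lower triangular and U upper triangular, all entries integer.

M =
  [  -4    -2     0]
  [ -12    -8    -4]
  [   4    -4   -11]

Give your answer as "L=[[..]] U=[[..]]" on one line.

  r1 -= 3·r0 → [0,-2,-4]
  r2 -= -1·r0 → [0,-6,-11]
  r2 -= 3·r1 → [0,0,1]

L=[[1,0,0],[3,1,0],[-1,3,1]] U=[[-4,-2,0],[0,-2,-4],[0,0,1]]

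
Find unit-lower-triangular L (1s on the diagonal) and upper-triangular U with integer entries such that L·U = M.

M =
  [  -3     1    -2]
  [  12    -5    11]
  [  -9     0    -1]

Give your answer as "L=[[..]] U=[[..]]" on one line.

  row1 -= -4·row0 → [0,-1,3]
  row2 -= 3·row0 → [0,-3,5]
  row2 -= 3·row1 → [0,0,-4]

L=[[1,0,0],[-4,1,0],[3,3,1]] U=[[-3,1,-2],[0,-1,3],[0,0,-4]]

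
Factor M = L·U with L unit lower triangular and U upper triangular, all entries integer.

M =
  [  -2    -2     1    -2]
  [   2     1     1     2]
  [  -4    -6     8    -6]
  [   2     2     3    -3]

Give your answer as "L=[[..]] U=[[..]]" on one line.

L=[[1,0,0,0],[-1,1,0,0],[2,2,1,0],[-1,0,2,1]] U=[[-2,-2,1,-2],[0,-1,2,0],[0,0,2,-2],[0,0,0,-1]]

  r1 -= -1·r0 → [0,-1,2,0]
  r2 -= 2·r0 → [0,-2,6,-2]
  r3 -= -1·r0 → [0,0,4,-5]
  r2 -= 2·r1 → [0,0,2,-2]
  r3 -= 0·r1 → [0,0,4,-5]
  r3 -= 2·r2 → [0,0,0,-1]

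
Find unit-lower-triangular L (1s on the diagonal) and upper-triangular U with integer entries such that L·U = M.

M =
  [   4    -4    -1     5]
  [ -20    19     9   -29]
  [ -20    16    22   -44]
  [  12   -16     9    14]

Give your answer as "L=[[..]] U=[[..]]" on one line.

  R1 -= -5·R0 → [0,-1,4,-4]
  R2 -= -5·R0 → [0,-4,17,-19]
  R3 -= 3·R0 → [0,-4,12,-1]
  R2 -= 4·R1 → [0,0,1,-3]
  R3 -= 4·R1 → [0,0,-4,15]
  R3 -= -4·R2 → [0,0,0,3]

L=[[1,0,0,0],[-5,1,0,0],[-5,4,1,0],[3,4,-4,1]] U=[[4,-4,-1,5],[0,-1,4,-4],[0,0,1,-3],[0,0,0,3]]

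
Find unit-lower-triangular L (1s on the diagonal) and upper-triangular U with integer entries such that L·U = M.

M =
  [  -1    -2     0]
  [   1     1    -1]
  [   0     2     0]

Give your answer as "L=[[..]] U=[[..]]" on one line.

L=[[1,0,0],[-1,1,0],[0,-2,1]] U=[[-1,-2,0],[0,-1,-1],[0,0,-2]]

  row1 -= -1·row0 → [0,-1,-1]
  row2 -= 0·row0 → [0,2,0]
  row2 -= -2·row1 → [0,0,-2]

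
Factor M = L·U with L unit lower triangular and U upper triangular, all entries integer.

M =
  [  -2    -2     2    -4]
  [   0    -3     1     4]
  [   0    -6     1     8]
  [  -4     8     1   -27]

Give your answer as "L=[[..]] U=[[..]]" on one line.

  r1 -= 0·r0 → [0,-3,1,4]
  r2 -= 0·r0 → [0,-6,1,8]
  r3 -= 2·r0 → [0,12,-3,-19]
  r2 -= 2·r1 → [0,0,-1,0]
  r3 -= -4·r1 → [0,0,1,-3]
  r3 -= -1·r2 → [0,0,0,-3]

L=[[1,0,0,0],[0,1,0,0],[0,2,1,0],[2,-4,-1,1]] U=[[-2,-2,2,-4],[0,-3,1,4],[0,0,-1,0],[0,0,0,-3]]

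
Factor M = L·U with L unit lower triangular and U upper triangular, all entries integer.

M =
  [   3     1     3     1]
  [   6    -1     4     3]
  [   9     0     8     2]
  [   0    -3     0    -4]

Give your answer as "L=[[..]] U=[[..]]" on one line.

  row1 -= 2·row0 → [0,-3,-2,1]
  row2 -= 3·row0 → [0,-3,-1,-1]
  row3 -= 0·row0 → [0,-3,0,-4]
  row2 -= 1·row1 → [0,0,1,-2]
  row3 -= 1·row1 → [0,0,2,-5]
  row3 -= 2·row2 → [0,0,0,-1]

L=[[1,0,0,0],[2,1,0,0],[3,1,1,0],[0,1,2,1]] U=[[3,1,3,1],[0,-3,-2,1],[0,0,1,-2],[0,0,0,-1]]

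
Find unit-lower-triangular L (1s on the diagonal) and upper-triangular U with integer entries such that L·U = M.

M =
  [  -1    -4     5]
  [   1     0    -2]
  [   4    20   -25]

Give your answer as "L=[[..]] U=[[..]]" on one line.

  R1 -= -1·R0 → [0,-4,3]
  R2 -= -4·R0 → [0,4,-5]
  R2 -= -1·R1 → [0,0,-2]

L=[[1,0,0],[-1,1,0],[-4,-1,1]] U=[[-1,-4,5],[0,-4,3],[0,0,-2]]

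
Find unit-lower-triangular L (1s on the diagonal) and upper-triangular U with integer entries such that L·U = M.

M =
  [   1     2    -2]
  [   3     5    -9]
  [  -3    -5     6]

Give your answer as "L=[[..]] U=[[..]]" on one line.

L=[[1,0,0],[3,1,0],[-3,-1,1]] U=[[1,2,-2],[0,-1,-3],[0,0,-3]]

  row1 -= 3·row0 → [0,-1,-3]
  row2 -= -3·row0 → [0,1,0]
  row2 -= -1·row1 → [0,0,-3]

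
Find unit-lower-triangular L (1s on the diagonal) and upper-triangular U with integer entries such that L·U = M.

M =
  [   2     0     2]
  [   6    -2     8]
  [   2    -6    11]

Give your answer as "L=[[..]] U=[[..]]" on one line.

L=[[1,0,0],[3,1,0],[1,3,1]] U=[[2,0,2],[0,-2,2],[0,0,3]]

  R1 -= 3·R0 → [0,-2,2]
  R2 -= 1·R0 → [0,-6,9]
  R2 -= 3·R1 → [0,0,3]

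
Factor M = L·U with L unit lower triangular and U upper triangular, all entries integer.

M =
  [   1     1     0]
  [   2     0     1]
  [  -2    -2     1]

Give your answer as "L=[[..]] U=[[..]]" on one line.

  r1 -= 2·r0 → [0,-2,1]
  r2 -= -2·r0 → [0,0,1]
  r2 -= 0·r1 → [0,0,1]

L=[[1,0,0],[2,1,0],[-2,0,1]] U=[[1,1,0],[0,-2,1],[0,0,1]]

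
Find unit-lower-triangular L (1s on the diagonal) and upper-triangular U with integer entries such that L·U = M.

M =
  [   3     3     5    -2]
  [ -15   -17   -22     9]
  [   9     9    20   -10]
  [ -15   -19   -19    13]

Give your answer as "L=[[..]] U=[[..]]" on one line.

L=[[1,0,0,0],[-5,1,0,0],[3,0,1,0],[-5,2,0,1]] U=[[3,3,5,-2],[0,-2,3,-1],[0,0,5,-4],[0,0,0,5]]

  row1 -= -5·row0 → [0,-2,3,-1]
  row2 -= 3·row0 → [0,0,5,-4]
  row3 -= -5·row0 → [0,-4,6,3]
  row2 -= 0·row1 → [0,0,5,-4]
  row3 -= 2·row1 → [0,0,0,5]
  row3 -= 0·row2 → [0,0,0,5]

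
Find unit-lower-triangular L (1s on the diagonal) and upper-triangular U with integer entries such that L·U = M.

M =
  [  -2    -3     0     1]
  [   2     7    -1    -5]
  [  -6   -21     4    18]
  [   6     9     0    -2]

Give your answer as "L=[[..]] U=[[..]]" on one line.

L=[[1,0,0,0],[-1,1,0,0],[3,-3,1,0],[-3,0,0,1]] U=[[-2,-3,0,1],[0,4,-1,-4],[0,0,1,3],[0,0,0,1]]

  R1 -= -1·R0 → [0,4,-1,-4]
  R2 -= 3·R0 → [0,-12,4,15]
  R3 -= -3·R0 → [0,0,0,1]
  R2 -= -3·R1 → [0,0,1,3]
  R3 -= 0·R1 → [0,0,0,1]
  R3 -= 0·R2 → [0,0,0,1]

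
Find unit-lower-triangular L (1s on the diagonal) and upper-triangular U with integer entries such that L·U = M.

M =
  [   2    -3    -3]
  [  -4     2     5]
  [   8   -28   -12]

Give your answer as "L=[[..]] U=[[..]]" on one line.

  R1 -= -2·R0 → [0,-4,-1]
  R2 -= 4·R0 → [0,-16,0]
  R2 -= 4·R1 → [0,0,4]

L=[[1,0,0],[-2,1,0],[4,4,1]] U=[[2,-3,-3],[0,-4,-1],[0,0,4]]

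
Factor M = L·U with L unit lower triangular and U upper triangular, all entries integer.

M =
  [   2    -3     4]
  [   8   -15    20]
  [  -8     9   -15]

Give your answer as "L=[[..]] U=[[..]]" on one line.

  r1 -= 4·r0 → [0,-3,4]
  r2 -= -4·r0 → [0,-3,1]
  r2 -= 1·r1 → [0,0,-3]

L=[[1,0,0],[4,1,0],[-4,1,1]] U=[[2,-3,4],[0,-3,4],[0,0,-3]]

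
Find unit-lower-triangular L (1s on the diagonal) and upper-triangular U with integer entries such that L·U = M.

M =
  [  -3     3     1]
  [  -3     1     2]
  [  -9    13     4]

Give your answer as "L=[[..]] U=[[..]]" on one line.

L=[[1,0,0],[1,1,0],[3,-2,1]] U=[[-3,3,1],[0,-2,1],[0,0,3]]

  row1 -= 1·row0 → [0,-2,1]
  row2 -= 3·row0 → [0,4,1]
  row2 -= -2·row1 → [0,0,3]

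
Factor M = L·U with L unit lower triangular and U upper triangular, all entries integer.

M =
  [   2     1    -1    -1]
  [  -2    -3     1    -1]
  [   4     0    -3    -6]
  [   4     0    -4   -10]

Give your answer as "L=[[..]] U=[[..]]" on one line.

  row1 -= -1·row0 → [0,-2,0,-2]
  row2 -= 2·row0 → [0,-2,-1,-4]
  row3 -= 2·row0 → [0,-2,-2,-8]
  row2 -= 1·row1 → [0,0,-1,-2]
  row3 -= 1·row1 → [0,0,-2,-6]
  row3 -= 2·row2 → [0,0,0,-2]

L=[[1,0,0,0],[-1,1,0,0],[2,1,1,0],[2,1,2,1]] U=[[2,1,-1,-1],[0,-2,0,-2],[0,0,-1,-2],[0,0,0,-2]]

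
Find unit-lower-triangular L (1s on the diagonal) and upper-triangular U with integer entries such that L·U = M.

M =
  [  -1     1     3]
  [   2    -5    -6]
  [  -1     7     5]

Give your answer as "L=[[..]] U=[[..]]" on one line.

  R1 -= -2·R0 → [0,-3,0]
  R2 -= 1·R0 → [0,6,2]
  R2 -= -2·R1 → [0,0,2]

L=[[1,0,0],[-2,1,0],[1,-2,1]] U=[[-1,1,3],[0,-3,0],[0,0,2]]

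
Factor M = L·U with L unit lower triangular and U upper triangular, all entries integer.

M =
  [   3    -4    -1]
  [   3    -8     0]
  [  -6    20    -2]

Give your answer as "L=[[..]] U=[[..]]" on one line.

  R1 -= 1·R0 → [0,-4,1]
  R2 -= -2·R0 → [0,12,-4]
  R2 -= -3·R1 → [0,0,-1]

L=[[1,0,0],[1,1,0],[-2,-3,1]] U=[[3,-4,-1],[0,-4,1],[0,0,-1]]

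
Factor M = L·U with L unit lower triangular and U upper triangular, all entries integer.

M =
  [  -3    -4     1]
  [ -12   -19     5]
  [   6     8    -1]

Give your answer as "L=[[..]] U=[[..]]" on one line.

  r1 -= 4·r0 → [0,-3,1]
  r2 -= -2·r0 → [0,0,1]
  r2 -= 0·r1 → [0,0,1]

L=[[1,0,0],[4,1,0],[-2,0,1]] U=[[-3,-4,1],[0,-3,1],[0,0,1]]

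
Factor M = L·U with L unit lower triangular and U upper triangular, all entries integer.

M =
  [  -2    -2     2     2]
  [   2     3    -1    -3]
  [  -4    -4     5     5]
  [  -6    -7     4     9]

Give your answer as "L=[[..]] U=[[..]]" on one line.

L=[[1,0,0,0],[-1,1,0,0],[2,0,1,0],[3,-1,-1,1]] U=[[-2,-2,2,2],[0,1,1,-1],[0,0,1,1],[0,0,0,3]]

  R1 -= -1·R0 → [0,1,1,-1]
  R2 -= 2·R0 → [0,0,1,1]
  R3 -= 3·R0 → [0,-1,-2,3]
  R2 -= 0·R1 → [0,0,1,1]
  R3 -= -1·R1 → [0,0,-1,2]
  R3 -= -1·R2 → [0,0,0,3]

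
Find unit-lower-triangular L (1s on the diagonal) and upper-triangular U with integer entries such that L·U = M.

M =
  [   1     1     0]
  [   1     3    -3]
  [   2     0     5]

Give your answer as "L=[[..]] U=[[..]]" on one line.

L=[[1,0,0],[1,1,0],[2,-1,1]] U=[[1,1,0],[0,2,-3],[0,0,2]]

  r1 -= 1·r0 → [0,2,-3]
  r2 -= 2·r0 → [0,-2,5]
  r2 -= -1·r1 → [0,0,2]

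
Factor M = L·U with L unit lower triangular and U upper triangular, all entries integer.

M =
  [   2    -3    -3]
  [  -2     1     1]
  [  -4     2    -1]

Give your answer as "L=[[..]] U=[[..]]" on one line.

L=[[1,0,0],[-1,1,0],[-2,2,1]] U=[[2,-3,-3],[0,-2,-2],[0,0,-3]]

  R1 -= -1·R0 → [0,-2,-2]
  R2 -= -2·R0 → [0,-4,-7]
  R2 -= 2·R1 → [0,0,-3]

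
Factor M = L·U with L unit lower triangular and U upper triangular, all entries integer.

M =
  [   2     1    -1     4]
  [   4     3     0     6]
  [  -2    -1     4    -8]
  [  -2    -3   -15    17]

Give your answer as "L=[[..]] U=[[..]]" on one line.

  row1 -= 2·row0 → [0,1,2,-2]
  row2 -= -1·row0 → [0,0,3,-4]
  row3 -= -1·row0 → [0,-2,-16,21]
  row2 -= 0·row1 → [0,0,3,-4]
  row3 -= -2·row1 → [0,0,-12,17]
  row3 -= -4·row2 → [0,0,0,1]

L=[[1,0,0,0],[2,1,0,0],[-1,0,1,0],[-1,-2,-4,1]] U=[[2,1,-1,4],[0,1,2,-2],[0,0,3,-4],[0,0,0,1]]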